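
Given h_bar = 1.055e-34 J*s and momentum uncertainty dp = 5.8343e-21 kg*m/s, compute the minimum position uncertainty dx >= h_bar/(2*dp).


dx = h_bar / (2 * dp)
= 1.055e-34 / (2 * 5.8343e-21)
= 1.055e-34 / 1.1669e-20
= 9.0414e-15 m

9.0414e-15


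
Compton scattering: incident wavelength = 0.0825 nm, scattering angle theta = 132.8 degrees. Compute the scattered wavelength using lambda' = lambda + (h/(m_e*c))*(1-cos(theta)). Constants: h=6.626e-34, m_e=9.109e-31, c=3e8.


Compton wavelength: h/(m_e*c) = 2.4247e-12 m
d_lambda = 2.4247e-12 * (1 - cos(132.8 deg))
= 2.4247e-12 * 1.679441
= 4.0722e-12 m = 0.004072 nm
lambda' = 0.0825 + 0.004072
= 0.086572 nm

0.086572


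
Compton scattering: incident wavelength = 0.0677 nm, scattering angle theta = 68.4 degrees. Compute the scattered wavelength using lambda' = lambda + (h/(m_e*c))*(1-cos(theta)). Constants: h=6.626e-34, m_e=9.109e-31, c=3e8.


Compton wavelength: h/(m_e*c) = 2.4247e-12 m
d_lambda = 2.4247e-12 * (1 - cos(68.4 deg))
= 2.4247e-12 * 0.631875
= 1.5321e-12 m = 0.001532 nm
lambda' = 0.0677 + 0.001532
= 0.069232 nm

0.069232


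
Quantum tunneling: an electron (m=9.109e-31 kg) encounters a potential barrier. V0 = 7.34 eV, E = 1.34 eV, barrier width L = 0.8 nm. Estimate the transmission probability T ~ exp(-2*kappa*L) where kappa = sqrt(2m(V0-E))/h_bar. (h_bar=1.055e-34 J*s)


V0 - E = 6.0 eV = 9.6120e-19 J
kappa = sqrt(2 * m * (V0-E)) / h_bar
= sqrt(2 * 9.109e-31 * 9.6120e-19) / 1.055e-34
= 1.2543e+10 /m
2*kappa*L = 2 * 1.2543e+10 * 0.8e-9
= 20.069
T = exp(-20.069) = 1.923817e-09

1.923817e-09


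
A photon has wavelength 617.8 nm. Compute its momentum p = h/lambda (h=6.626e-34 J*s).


p = h / lambda
= 6.626e-34 / (617.8e-9)
= 6.626e-34 / 6.1780e-07
= 1.0725e-27 kg*m/s

1.0725e-27


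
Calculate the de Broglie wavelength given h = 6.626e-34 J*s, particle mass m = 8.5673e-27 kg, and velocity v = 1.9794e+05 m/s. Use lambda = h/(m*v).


lambda = h / (m * v)
= 6.626e-34 / (8.5673e-27 * 1.9794e+05)
= 6.626e-34 / 1.6958e-21
= 3.9073e-13 m

3.9073e-13


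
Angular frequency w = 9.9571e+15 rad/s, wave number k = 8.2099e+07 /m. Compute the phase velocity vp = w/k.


vp = w / k
= 9.9571e+15 / 8.2099e+07
= 1.2128e+08 m/s

1.2128e+08


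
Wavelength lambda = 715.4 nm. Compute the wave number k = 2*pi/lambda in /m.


k = 2 * pi / lambda
= 6.2832 / (715.4e-9)
= 6.2832 / 7.1540e-07
= 8.7828e+06 /m

8.7828e+06


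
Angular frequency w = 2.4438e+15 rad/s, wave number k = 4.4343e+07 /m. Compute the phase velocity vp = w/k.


vp = w / k
= 2.4438e+15 / 4.4343e+07
= 5.5111e+07 m/s

5.5111e+07


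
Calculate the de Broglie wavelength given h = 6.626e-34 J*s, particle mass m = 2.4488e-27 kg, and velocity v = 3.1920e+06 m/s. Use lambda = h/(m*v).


lambda = h / (m * v)
= 6.626e-34 / (2.4488e-27 * 3.1920e+06)
= 6.626e-34 / 7.8166e-21
= 8.4769e-14 m

8.4769e-14


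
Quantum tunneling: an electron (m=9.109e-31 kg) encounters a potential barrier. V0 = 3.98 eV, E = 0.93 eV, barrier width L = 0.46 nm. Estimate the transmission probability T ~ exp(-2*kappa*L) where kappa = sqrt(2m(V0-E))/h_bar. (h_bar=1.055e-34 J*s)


V0 - E = 3.05 eV = 4.8861e-19 J
kappa = sqrt(2 * m * (V0-E)) / h_bar
= sqrt(2 * 9.109e-31 * 4.8861e-19) / 1.055e-34
= 8.9429e+09 /m
2*kappa*L = 2 * 8.9429e+09 * 0.46e-9
= 8.2275
T = exp(-8.2275) = 2.672086e-04

2.672086e-04


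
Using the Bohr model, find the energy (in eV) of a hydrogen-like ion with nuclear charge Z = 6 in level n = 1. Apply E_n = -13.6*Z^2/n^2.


E_n = -13.6 * Z^2 / n^2
= -13.6 * 6^2 / 1^2
= -13.6 * 36 / 1
= -489.6 eV

-489.6


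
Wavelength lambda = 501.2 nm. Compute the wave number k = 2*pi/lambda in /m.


k = 2 * pi / lambda
= 6.2832 / (501.2e-9)
= 6.2832 / 5.0120e-07
= 1.2536e+07 /m

1.2536e+07


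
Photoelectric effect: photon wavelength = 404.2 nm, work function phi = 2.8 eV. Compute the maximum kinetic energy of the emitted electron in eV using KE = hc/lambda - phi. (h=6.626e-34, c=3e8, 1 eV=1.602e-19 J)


E_photon = hc / lambda
= (6.626e-34)(3e8) / (404.2e-9)
= 4.9179e-19 J
= 3.0698 eV
KE = E_photon - phi
= 3.0698 - 2.8
= 0.2698 eV

0.2698


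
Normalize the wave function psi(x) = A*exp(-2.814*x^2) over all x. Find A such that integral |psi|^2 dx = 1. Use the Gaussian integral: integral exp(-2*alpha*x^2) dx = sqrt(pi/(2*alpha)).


integral |psi|^2 dx = A^2 * sqrt(pi/(2*alpha)) = 1
A^2 = sqrt(2*alpha/pi)
= sqrt(2 * 2.814 / pi)
= 1.33845
A = sqrt(1.33845)
= 1.1569

1.1569


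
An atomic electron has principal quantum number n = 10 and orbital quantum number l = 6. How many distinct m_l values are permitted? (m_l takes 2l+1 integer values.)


m_l ranges from -l to +l in integer steps
So m_l goes from -6 to +6
Count = 2l + 1 = 2*6 + 1
= 13

13


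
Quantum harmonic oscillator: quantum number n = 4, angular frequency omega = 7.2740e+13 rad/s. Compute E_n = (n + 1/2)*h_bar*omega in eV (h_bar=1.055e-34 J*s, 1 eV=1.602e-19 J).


E = (n + 1/2) * h_bar * omega
= (4 + 0.5) * 1.055e-34 * 7.2740e+13
= 4.5 * 7.6741e-21
= 3.4533e-20 J
= 0.2156 eV

0.2156


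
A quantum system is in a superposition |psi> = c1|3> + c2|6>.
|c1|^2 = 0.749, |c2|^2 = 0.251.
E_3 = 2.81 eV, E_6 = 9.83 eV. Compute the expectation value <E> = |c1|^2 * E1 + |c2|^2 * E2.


<E> = |c1|^2 * E1 + |c2|^2 * E2
= 0.749 * 2.81 + 0.251 * 9.83
= 2.1047 + 2.4673
= 4.572 eV

4.572


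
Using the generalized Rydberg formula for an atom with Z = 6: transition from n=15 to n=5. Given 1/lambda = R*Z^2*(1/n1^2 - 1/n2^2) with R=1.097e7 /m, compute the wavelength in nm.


1/lambda = R * Z^2 * (1/n1^2 - 1/n2^2)
= 1.097e7 * 6^2 * (1/5^2 - 1/15^2)
= 1.097e7 * 36 * (0.04 - 0.004444)
= 1.4042e+07 /m
lambda = 1 / 1.4042e+07
= 71.217 nm

71.217


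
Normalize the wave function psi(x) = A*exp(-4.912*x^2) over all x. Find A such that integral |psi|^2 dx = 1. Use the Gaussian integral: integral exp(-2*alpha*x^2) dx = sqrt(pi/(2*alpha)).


integral |psi|^2 dx = A^2 * sqrt(pi/(2*alpha)) = 1
A^2 = sqrt(2*alpha/pi)
= sqrt(2 * 4.912 / pi)
= 1.768354
A = sqrt(1.768354)
= 1.3298

1.3298


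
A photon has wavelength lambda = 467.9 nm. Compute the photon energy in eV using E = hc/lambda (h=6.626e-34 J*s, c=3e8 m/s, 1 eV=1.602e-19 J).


E = hc / lambda
= (6.626e-34)(3e8) / (467.9e-9)
= 1.9878e-25 / 4.6790e-07
= 4.2483e-19 J
Converting to eV: 4.2483e-19 / 1.602e-19
= 2.6519 eV

2.6519


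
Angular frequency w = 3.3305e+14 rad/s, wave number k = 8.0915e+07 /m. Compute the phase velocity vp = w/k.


vp = w / k
= 3.3305e+14 / 8.0915e+07
= 4.1160e+06 m/s

4.1160e+06


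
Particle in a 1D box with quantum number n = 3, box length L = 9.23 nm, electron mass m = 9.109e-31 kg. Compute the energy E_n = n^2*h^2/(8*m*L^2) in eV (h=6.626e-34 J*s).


E = n^2 * h^2 / (8 * m * L^2)
= 3^2 * (6.626e-34)^2 / (8 * 9.109e-31 * (9.23e-9)^2)
= 9 * 4.3904e-67 / (8 * 9.109e-31 * 8.5193e-17)
= 6.3647e-21 J
= 0.0397 eV

0.0397


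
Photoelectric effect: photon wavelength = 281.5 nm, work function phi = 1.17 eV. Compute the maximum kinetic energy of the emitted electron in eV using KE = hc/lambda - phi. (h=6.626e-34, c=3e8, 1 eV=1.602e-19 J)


E_photon = hc / lambda
= (6.626e-34)(3e8) / (281.5e-9)
= 7.0615e-19 J
= 4.4079 eV
KE = E_photon - phi
= 4.4079 - 1.17
= 3.2379 eV

3.2379


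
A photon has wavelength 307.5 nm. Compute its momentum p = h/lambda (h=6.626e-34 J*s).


p = h / lambda
= 6.626e-34 / (307.5e-9)
= 6.626e-34 / 3.0750e-07
= 2.1548e-27 kg*m/s

2.1548e-27


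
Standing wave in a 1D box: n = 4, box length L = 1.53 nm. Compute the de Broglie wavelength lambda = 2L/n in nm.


lambda = 2L / n
= 2 * 1.53 / 4
= 3.06 / 4
= 0.765 nm

0.765


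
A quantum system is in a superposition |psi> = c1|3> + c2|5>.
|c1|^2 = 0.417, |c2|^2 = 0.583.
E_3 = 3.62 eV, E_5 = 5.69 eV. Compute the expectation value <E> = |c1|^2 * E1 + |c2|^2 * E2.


<E> = |c1|^2 * E1 + |c2|^2 * E2
= 0.417 * 3.62 + 0.583 * 5.69
= 1.5095 + 3.3173
= 4.8268 eV

4.8268


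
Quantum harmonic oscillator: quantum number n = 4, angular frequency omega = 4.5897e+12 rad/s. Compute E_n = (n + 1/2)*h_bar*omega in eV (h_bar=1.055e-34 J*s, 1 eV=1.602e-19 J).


E = (n + 1/2) * h_bar * omega
= (4 + 0.5) * 1.055e-34 * 4.5897e+12
= 4.5 * 4.8421e-22
= 2.1790e-21 J
= 0.0136 eV

0.0136


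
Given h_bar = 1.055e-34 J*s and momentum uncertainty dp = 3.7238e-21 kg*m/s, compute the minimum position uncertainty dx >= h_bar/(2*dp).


dx = h_bar / (2 * dp)
= 1.055e-34 / (2 * 3.7238e-21)
= 1.055e-34 / 7.4476e-21
= 1.4166e-14 m

1.4166e-14


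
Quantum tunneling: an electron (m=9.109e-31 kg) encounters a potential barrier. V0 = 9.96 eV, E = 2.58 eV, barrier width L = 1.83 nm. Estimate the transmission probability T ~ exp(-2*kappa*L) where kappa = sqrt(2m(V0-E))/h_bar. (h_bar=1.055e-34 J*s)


V0 - E = 7.38 eV = 1.1823e-18 J
kappa = sqrt(2 * m * (V0-E)) / h_bar
= sqrt(2 * 9.109e-31 * 1.1823e-18) / 1.055e-34
= 1.3911e+10 /m
2*kappa*L = 2 * 1.3911e+10 * 1.83e-9
= 50.9141
T = exp(-50.9141) = 7.731611e-23

7.731611e-23


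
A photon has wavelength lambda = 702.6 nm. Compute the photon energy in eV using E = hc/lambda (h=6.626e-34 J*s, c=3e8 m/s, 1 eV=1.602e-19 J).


E = hc / lambda
= (6.626e-34)(3e8) / (702.6e-9)
= 1.9878e-25 / 7.0260e-07
= 2.8292e-19 J
Converting to eV: 2.8292e-19 / 1.602e-19
= 1.766 eV

1.766


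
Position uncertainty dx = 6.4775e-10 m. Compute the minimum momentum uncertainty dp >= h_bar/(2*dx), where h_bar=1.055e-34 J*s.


dp = h_bar / (2 * dx)
= 1.055e-34 / (2 * 6.4775e-10)
= 1.055e-34 / 1.2955e-09
= 8.1436e-26 kg*m/s

8.1436e-26


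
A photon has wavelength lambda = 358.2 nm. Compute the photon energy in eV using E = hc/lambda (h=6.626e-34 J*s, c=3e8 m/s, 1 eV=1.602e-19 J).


E = hc / lambda
= (6.626e-34)(3e8) / (358.2e-9)
= 1.9878e-25 / 3.5820e-07
= 5.5494e-19 J
Converting to eV: 5.5494e-19 / 1.602e-19
= 3.4641 eV

3.4641


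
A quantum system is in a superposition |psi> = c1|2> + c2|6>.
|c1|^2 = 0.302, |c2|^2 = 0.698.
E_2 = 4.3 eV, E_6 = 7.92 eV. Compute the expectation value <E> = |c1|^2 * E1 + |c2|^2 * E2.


<E> = |c1|^2 * E1 + |c2|^2 * E2
= 0.302 * 4.3 + 0.698 * 7.92
= 1.2986 + 5.5282
= 6.8268 eV

6.8268


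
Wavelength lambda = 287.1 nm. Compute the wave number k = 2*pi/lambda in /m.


k = 2 * pi / lambda
= 6.2832 / (287.1e-9)
= 6.2832 / 2.8710e-07
= 2.1885e+07 /m

2.1885e+07


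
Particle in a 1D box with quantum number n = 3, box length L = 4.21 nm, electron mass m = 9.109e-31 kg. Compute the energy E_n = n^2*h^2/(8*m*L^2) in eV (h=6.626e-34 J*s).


E = n^2 * h^2 / (8 * m * L^2)
= 3^2 * (6.626e-34)^2 / (8 * 9.109e-31 * (4.21e-9)^2)
= 9 * 4.3904e-67 / (8 * 9.109e-31 * 1.7724e-17)
= 3.0593e-20 J
= 0.191 eV

0.191


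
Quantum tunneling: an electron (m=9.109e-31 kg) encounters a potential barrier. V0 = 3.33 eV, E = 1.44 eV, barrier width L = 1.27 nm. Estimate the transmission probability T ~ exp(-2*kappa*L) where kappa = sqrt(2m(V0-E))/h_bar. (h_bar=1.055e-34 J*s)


V0 - E = 1.89 eV = 3.0278e-19 J
kappa = sqrt(2 * m * (V0-E)) / h_bar
= sqrt(2 * 9.109e-31 * 3.0278e-19) / 1.055e-34
= 7.0398e+09 /m
2*kappa*L = 2 * 7.0398e+09 * 1.27e-9
= 17.8811
T = exp(-17.8811) = 1.715321e-08

1.715321e-08


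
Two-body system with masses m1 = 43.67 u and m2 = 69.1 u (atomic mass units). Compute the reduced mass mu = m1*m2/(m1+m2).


mu = m1 * m2 / (m1 + m2)
= 43.67 * 69.1 / (43.67 + 69.1)
= 3017.597 / 112.77
= 26.7589 u

26.7589


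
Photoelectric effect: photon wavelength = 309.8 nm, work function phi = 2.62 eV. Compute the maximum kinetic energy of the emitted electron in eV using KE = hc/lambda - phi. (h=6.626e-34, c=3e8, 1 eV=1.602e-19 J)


E_photon = hc / lambda
= (6.626e-34)(3e8) / (309.8e-9)
= 6.4164e-19 J
= 4.0052 eV
KE = E_photon - phi
= 4.0052 - 2.62
= 1.3852 eV

1.3852


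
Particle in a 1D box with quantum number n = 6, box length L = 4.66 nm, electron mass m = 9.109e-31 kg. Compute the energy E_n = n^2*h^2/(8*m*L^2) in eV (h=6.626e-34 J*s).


E = n^2 * h^2 / (8 * m * L^2)
= 6^2 * (6.626e-34)^2 / (8 * 9.109e-31 * (4.66e-9)^2)
= 36 * 4.3904e-67 / (8 * 9.109e-31 * 2.1716e-17)
= 9.9879e-20 J
= 0.6235 eV

0.6235


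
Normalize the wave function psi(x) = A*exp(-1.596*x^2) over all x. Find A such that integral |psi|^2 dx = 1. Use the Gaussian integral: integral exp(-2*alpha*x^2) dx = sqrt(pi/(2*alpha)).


integral |psi|^2 dx = A^2 * sqrt(pi/(2*alpha)) = 1
A^2 = sqrt(2*alpha/pi)
= sqrt(2 * 1.596 / pi)
= 1.007991
A = sqrt(1.007991)
= 1.004

1.004


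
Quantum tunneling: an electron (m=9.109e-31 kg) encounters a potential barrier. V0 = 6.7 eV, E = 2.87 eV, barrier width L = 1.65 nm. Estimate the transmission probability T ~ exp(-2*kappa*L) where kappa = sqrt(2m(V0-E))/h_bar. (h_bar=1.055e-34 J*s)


V0 - E = 3.83 eV = 6.1357e-19 J
kappa = sqrt(2 * m * (V0-E)) / h_bar
= sqrt(2 * 9.109e-31 * 6.1357e-19) / 1.055e-34
= 1.0021e+10 /m
2*kappa*L = 2 * 1.0021e+10 * 1.65e-9
= 33.0706
T = exp(-33.0706) = 4.341180e-15

4.341180e-15


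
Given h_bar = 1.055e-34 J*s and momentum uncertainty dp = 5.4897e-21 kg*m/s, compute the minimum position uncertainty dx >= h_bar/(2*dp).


dx = h_bar / (2 * dp)
= 1.055e-34 / (2 * 5.4897e-21)
= 1.055e-34 / 1.0979e-20
= 9.6089e-15 m

9.6089e-15


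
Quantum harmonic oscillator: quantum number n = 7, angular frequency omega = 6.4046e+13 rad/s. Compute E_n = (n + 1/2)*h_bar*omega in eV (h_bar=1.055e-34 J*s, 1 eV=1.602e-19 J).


E = (n + 1/2) * h_bar * omega
= (7 + 0.5) * 1.055e-34 * 6.4046e+13
= 7.5 * 6.7569e-21
= 5.0676e-20 J
= 0.3163 eV

0.3163


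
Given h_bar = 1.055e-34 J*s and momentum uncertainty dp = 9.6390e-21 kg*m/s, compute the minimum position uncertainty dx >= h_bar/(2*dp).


dx = h_bar / (2 * dp)
= 1.055e-34 / (2 * 9.6390e-21)
= 1.055e-34 / 1.9278e-20
= 5.4726e-15 m

5.4726e-15


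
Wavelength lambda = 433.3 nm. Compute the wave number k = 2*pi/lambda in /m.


k = 2 * pi / lambda
= 6.2832 / (433.3e-9)
= 6.2832 / 4.3330e-07
= 1.4501e+07 /m

1.4501e+07


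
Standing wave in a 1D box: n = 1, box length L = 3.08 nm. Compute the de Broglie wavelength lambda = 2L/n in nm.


lambda = 2L / n
= 2 * 3.08 / 1
= 6.16 / 1
= 6.16 nm

6.16


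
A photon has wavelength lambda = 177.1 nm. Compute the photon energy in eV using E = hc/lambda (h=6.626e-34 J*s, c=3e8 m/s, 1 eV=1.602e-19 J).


E = hc / lambda
= (6.626e-34)(3e8) / (177.1e-9)
= 1.9878e-25 / 1.7710e-07
= 1.1224e-18 J
Converting to eV: 1.1224e-18 / 1.602e-19
= 7.0063 eV

7.0063


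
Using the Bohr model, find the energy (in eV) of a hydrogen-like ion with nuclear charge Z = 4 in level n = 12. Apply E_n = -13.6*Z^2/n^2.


E_n = -13.6 * Z^2 / n^2
= -13.6 * 4^2 / 12^2
= -13.6 * 16 / 144
= -1.5111 eV

-1.5111


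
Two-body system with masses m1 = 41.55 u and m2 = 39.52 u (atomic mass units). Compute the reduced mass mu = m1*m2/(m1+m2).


mu = m1 * m2 / (m1 + m2)
= 41.55 * 39.52 / (41.55 + 39.52)
= 1642.056 / 81.07
= 20.2548 u

20.2548


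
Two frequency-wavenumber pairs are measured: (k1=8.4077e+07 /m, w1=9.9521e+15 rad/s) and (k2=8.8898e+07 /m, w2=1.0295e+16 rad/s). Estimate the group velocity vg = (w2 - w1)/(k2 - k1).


vg = (w2 - w1) / (k2 - k1)
= (1.0295e+16 - 9.9521e+15) / (8.8898e+07 - 8.4077e+07)
= 3.4290e+14 / 4.8210e+06
= 7.1126e+07 m/s

7.1126e+07


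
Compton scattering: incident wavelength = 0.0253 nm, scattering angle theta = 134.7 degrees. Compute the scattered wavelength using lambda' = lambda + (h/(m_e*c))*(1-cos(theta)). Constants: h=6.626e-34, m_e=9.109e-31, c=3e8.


Compton wavelength: h/(m_e*c) = 2.4247e-12 m
d_lambda = 2.4247e-12 * (1 - cos(134.7 deg))
= 2.4247e-12 * 1.703395
= 4.1302e-12 m = 0.00413 nm
lambda' = 0.0253 + 0.00413
= 0.02943 nm

0.02943


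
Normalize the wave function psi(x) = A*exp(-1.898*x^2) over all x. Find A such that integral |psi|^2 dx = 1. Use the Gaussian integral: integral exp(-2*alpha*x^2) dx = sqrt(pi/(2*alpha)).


integral |psi|^2 dx = A^2 * sqrt(pi/(2*alpha)) = 1
A^2 = sqrt(2*alpha/pi)
= sqrt(2 * 1.898 / pi)
= 1.099229
A = sqrt(1.099229)
= 1.0484

1.0484


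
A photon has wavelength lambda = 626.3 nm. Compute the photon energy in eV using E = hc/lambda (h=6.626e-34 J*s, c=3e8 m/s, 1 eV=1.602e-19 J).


E = hc / lambda
= (6.626e-34)(3e8) / (626.3e-9)
= 1.9878e-25 / 6.2630e-07
= 3.1739e-19 J
Converting to eV: 3.1739e-19 / 1.602e-19
= 1.9812 eV

1.9812


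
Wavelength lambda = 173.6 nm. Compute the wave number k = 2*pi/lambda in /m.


k = 2 * pi / lambda
= 6.2832 / (173.6e-9)
= 6.2832 / 1.7360e-07
= 3.6193e+07 /m

3.6193e+07


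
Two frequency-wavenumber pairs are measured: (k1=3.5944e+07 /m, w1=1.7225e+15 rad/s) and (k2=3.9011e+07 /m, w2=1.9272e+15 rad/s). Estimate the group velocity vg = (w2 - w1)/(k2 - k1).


vg = (w2 - w1) / (k2 - k1)
= (1.9272e+15 - 1.7225e+15) / (3.9011e+07 - 3.5944e+07)
= 2.0470e+14 / 3.0670e+06
= 6.6743e+07 m/s

6.6743e+07


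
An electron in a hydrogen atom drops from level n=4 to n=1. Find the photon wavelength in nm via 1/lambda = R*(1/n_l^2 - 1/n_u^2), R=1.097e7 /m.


1/lambda = R * (1/n_l^2 - 1/n_u^2)
= 1.097e7 * (1/1^2 - 1/4^2)
= 1.097e7 * (1.0 - 0.0625)
= 1.097e7 * 0.9375
= 1.0284e+07 /m
lambda = 1 / 1.0284e+07 = 97.2349 nm

97.2349


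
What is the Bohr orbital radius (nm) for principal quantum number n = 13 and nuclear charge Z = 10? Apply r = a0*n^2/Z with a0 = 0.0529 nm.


r = a0 * n^2 / Z
= 0.0529 * 13^2 / 10
= 0.0529 * 169 / 10
= 0.894 nm

0.894


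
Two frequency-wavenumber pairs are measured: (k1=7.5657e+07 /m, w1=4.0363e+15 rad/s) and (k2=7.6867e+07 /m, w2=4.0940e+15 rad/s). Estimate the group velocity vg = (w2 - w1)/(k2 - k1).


vg = (w2 - w1) / (k2 - k1)
= (4.0940e+15 - 4.0363e+15) / (7.6867e+07 - 7.5657e+07)
= 5.7700e+13 / 1.2100e+06
= 4.7686e+07 m/s

4.7686e+07


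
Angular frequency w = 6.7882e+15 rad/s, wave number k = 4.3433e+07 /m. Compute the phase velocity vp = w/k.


vp = w / k
= 6.7882e+15 / 4.3433e+07
= 1.5629e+08 m/s

1.5629e+08


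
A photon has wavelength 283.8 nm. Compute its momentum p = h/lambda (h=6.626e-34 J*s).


p = h / lambda
= 6.626e-34 / (283.8e-9)
= 6.626e-34 / 2.8380e-07
= 2.3347e-27 kg*m/s

2.3347e-27


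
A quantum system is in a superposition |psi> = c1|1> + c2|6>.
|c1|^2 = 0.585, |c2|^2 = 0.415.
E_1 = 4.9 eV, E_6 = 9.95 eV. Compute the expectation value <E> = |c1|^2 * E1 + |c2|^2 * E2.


<E> = |c1|^2 * E1 + |c2|^2 * E2
= 0.585 * 4.9 + 0.415 * 9.95
= 2.8665 + 4.1292
= 6.9957 eV

6.9957


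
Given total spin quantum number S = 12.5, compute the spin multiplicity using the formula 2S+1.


Spin multiplicity = 2S + 1
= 2 * 12.5 + 1
= 25.0 + 1
= 26

26


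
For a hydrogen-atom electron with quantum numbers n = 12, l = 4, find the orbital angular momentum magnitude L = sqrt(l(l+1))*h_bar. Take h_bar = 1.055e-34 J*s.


L = sqrt(l*(l+1)) * h_bar
= sqrt(4 * 5) * 1.055e-34
= sqrt(20) * 1.055e-34
= 4.4721 * 1.055e-34
= 4.7181e-34 J*s

4.7181e-34


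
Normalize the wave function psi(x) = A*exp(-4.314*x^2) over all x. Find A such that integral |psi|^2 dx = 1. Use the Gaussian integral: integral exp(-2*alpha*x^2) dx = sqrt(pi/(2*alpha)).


integral |psi|^2 dx = A^2 * sqrt(pi/(2*alpha)) = 1
A^2 = sqrt(2*alpha/pi)
= sqrt(2 * 4.314 / pi)
= 1.65722
A = sqrt(1.65722)
= 1.2873

1.2873


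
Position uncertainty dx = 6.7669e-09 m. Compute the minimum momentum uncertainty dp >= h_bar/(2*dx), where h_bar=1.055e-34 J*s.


dp = h_bar / (2 * dx)
= 1.055e-34 / (2 * 6.7669e-09)
= 1.055e-34 / 1.3534e-08
= 7.7953e-27 kg*m/s

7.7953e-27


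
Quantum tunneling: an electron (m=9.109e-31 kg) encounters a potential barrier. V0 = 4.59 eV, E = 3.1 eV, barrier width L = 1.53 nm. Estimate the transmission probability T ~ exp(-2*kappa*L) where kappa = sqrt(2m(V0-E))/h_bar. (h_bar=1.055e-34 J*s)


V0 - E = 1.49 eV = 2.3870e-19 J
kappa = sqrt(2 * m * (V0-E)) / h_bar
= sqrt(2 * 9.109e-31 * 2.3870e-19) / 1.055e-34
= 6.2506e+09 /m
2*kappa*L = 2 * 6.2506e+09 * 1.53e-9
= 19.1269
T = exp(-19.1269) = 4.935257e-09

4.935257e-09


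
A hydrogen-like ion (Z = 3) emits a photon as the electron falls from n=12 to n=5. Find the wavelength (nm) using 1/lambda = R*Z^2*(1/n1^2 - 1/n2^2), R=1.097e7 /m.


1/lambda = R * Z^2 * (1/n1^2 - 1/n2^2)
= 1.097e7 * 3^2 * (1/5^2 - 1/12^2)
= 1.097e7 * 9 * (0.04 - 0.006944)
= 3.2636e+06 /m
lambda = 1 / 3.2636e+06
= 306.4124 nm

306.4124


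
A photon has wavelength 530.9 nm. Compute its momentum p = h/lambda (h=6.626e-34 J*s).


p = h / lambda
= 6.626e-34 / (530.9e-9)
= 6.626e-34 / 5.3090e-07
= 1.2481e-27 kg*m/s

1.2481e-27


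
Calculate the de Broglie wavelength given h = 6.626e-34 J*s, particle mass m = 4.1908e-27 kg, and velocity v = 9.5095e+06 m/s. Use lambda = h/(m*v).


lambda = h / (m * v)
= 6.626e-34 / (4.1908e-27 * 9.5095e+06)
= 6.626e-34 / 3.9852e-20
= 1.6626e-14 m

1.6626e-14


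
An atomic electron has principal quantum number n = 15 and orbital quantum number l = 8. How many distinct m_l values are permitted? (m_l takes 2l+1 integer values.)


m_l ranges from -l to +l in integer steps
So m_l goes from -8 to +8
Count = 2l + 1 = 2*8 + 1
= 17

17


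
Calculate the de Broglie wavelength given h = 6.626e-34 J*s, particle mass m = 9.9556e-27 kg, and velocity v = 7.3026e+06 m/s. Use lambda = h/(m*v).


lambda = h / (m * v)
= 6.626e-34 / (9.9556e-27 * 7.3026e+06)
= 6.626e-34 / 7.2702e-20
= 9.1139e-15 m

9.1139e-15


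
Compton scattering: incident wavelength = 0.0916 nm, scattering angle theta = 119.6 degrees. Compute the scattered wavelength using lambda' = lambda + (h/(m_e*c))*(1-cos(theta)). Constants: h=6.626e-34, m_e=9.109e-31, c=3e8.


Compton wavelength: h/(m_e*c) = 2.4247e-12 m
d_lambda = 2.4247e-12 * (1 - cos(119.6 deg))
= 2.4247e-12 * 1.493942
= 3.6224e-12 m = 0.003622 nm
lambda' = 0.0916 + 0.003622
= 0.095222 nm

0.095222


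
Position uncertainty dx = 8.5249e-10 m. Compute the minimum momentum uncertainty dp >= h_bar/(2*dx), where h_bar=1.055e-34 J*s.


dp = h_bar / (2 * dx)
= 1.055e-34 / (2 * 8.5249e-10)
= 1.055e-34 / 1.7050e-09
= 6.1878e-26 kg*m/s

6.1878e-26


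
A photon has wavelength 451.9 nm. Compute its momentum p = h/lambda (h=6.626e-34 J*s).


p = h / lambda
= 6.626e-34 / (451.9e-9)
= 6.626e-34 / 4.5190e-07
= 1.4663e-27 kg*m/s

1.4663e-27


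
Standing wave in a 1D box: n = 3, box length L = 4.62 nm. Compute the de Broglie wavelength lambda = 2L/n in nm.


lambda = 2L / n
= 2 * 4.62 / 3
= 9.24 / 3
= 3.08 nm

3.08


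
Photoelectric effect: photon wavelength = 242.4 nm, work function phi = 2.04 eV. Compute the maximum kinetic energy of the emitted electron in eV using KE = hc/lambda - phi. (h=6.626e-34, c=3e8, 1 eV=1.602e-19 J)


E_photon = hc / lambda
= (6.626e-34)(3e8) / (242.4e-9)
= 8.2005e-19 J
= 5.1189 eV
KE = E_photon - phi
= 5.1189 - 2.04
= 3.0789 eV

3.0789


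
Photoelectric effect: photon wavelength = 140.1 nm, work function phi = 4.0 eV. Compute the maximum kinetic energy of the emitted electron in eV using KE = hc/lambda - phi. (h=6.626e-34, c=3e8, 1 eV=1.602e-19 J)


E_photon = hc / lambda
= (6.626e-34)(3e8) / (140.1e-9)
= 1.4188e-18 J
= 8.8567 eV
KE = E_photon - phi
= 8.8567 - 4.0
= 4.8567 eV

4.8567


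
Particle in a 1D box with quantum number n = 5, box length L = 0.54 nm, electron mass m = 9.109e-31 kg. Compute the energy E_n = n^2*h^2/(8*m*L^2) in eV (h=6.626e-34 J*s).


E = n^2 * h^2 / (8 * m * L^2)
= 5^2 * (6.626e-34)^2 / (8 * 9.109e-31 * (0.54e-9)^2)
= 25 * 4.3904e-67 / (8 * 9.109e-31 * 2.9160e-19)
= 5.1653e-18 J
= 32.2428 eV

32.2428


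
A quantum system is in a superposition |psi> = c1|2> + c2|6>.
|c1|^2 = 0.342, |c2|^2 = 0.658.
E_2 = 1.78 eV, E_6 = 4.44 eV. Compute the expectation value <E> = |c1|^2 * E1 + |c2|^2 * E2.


<E> = |c1|^2 * E1 + |c2|^2 * E2
= 0.342 * 1.78 + 0.658 * 4.44
= 0.6088 + 2.9215
= 3.5303 eV

3.5303


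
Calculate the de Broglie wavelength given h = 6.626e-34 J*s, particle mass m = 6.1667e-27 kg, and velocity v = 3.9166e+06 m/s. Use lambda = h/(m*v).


lambda = h / (m * v)
= 6.626e-34 / (6.1667e-27 * 3.9166e+06)
= 6.626e-34 / 2.4152e-20
= 2.7434e-14 m

2.7434e-14


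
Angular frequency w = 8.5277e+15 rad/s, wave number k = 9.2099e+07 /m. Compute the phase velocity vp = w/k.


vp = w / k
= 8.5277e+15 / 9.2099e+07
= 9.2593e+07 m/s

9.2593e+07


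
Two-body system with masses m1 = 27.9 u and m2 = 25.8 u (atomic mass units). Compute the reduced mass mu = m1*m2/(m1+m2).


mu = m1 * m2 / (m1 + m2)
= 27.9 * 25.8 / (27.9 + 25.8)
= 719.82 / 53.7
= 13.4045 u

13.4045


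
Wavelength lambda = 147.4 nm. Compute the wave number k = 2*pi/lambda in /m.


k = 2 * pi / lambda
= 6.2832 / (147.4e-9)
= 6.2832 / 1.4740e-07
= 4.2627e+07 /m

4.2627e+07


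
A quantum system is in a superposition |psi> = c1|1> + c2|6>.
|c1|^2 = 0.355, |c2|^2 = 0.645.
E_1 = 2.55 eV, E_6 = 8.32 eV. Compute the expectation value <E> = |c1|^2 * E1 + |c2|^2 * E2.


<E> = |c1|^2 * E1 + |c2|^2 * E2
= 0.355 * 2.55 + 0.645 * 8.32
= 0.9052 + 5.3664
= 6.2717 eV

6.2717


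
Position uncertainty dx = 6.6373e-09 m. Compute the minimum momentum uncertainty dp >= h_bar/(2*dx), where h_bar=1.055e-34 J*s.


dp = h_bar / (2 * dx)
= 1.055e-34 / (2 * 6.6373e-09)
= 1.055e-34 / 1.3275e-08
= 7.9475e-27 kg*m/s

7.9475e-27


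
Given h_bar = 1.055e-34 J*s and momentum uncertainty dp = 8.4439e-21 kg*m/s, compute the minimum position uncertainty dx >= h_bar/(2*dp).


dx = h_bar / (2 * dp)
= 1.055e-34 / (2 * 8.4439e-21)
= 1.055e-34 / 1.6888e-20
= 6.2471e-15 m

6.2471e-15


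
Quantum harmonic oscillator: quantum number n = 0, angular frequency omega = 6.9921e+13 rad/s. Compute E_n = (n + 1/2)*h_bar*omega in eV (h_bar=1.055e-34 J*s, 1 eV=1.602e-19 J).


E = (n + 1/2) * h_bar * omega
= (0 + 0.5) * 1.055e-34 * 6.9921e+13
= 0.5 * 7.3767e-21
= 3.6883e-21 J
= 0.023 eV

0.023


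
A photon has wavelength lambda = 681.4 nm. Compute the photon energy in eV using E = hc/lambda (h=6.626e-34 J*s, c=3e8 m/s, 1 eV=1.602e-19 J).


E = hc / lambda
= (6.626e-34)(3e8) / (681.4e-9)
= 1.9878e-25 / 6.8140e-07
= 2.9172e-19 J
Converting to eV: 2.9172e-19 / 1.602e-19
= 1.821 eV

1.821


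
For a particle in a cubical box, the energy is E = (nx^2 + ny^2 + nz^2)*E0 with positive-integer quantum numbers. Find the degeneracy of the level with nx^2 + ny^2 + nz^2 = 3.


Enumerate all (nx, ny, nz) with nx^2 + ny^2 + nz^2 = 3:
(1,1,1)
Total degeneracy = 1

1


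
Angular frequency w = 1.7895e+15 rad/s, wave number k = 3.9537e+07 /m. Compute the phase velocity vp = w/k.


vp = w / k
= 1.7895e+15 / 3.9537e+07
= 4.5261e+07 m/s

4.5261e+07


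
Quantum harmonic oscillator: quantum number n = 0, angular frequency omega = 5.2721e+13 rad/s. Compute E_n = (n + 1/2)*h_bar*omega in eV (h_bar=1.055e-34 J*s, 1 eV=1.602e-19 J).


E = (n + 1/2) * h_bar * omega
= (0 + 0.5) * 1.055e-34 * 5.2721e+13
= 0.5 * 5.5621e-21
= 2.7810e-21 J
= 0.0174 eV

0.0174


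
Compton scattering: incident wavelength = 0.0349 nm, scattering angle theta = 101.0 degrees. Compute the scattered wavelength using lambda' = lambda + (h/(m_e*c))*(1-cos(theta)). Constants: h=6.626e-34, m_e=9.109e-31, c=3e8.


Compton wavelength: h/(m_e*c) = 2.4247e-12 m
d_lambda = 2.4247e-12 * (1 - cos(101.0 deg))
= 2.4247e-12 * 1.190809
= 2.8874e-12 m = 0.002887 nm
lambda' = 0.0349 + 0.002887
= 0.037787 nm

0.037787


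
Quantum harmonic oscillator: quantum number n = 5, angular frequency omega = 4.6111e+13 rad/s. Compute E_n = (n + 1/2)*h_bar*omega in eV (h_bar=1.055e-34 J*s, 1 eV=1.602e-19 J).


E = (n + 1/2) * h_bar * omega
= (5 + 0.5) * 1.055e-34 * 4.6111e+13
= 5.5 * 4.8647e-21
= 2.6756e-20 J
= 0.167 eV

0.167


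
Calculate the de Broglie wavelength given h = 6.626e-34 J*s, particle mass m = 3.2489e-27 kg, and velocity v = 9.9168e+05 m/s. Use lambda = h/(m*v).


lambda = h / (m * v)
= 6.626e-34 / (3.2489e-27 * 9.9168e+05)
= 6.626e-34 / 3.2219e-21
= 2.0566e-13 m

2.0566e-13


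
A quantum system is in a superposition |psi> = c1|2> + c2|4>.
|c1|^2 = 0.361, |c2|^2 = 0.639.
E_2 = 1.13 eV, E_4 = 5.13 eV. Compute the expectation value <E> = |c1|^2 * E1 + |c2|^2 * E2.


<E> = |c1|^2 * E1 + |c2|^2 * E2
= 0.361 * 1.13 + 0.639 * 5.13
= 0.4079 + 3.2781
= 3.686 eV

3.686


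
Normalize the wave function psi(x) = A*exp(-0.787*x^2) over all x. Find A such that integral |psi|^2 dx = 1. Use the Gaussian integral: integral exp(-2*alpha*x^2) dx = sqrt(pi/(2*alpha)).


integral |psi|^2 dx = A^2 * sqrt(pi/(2*alpha)) = 1
A^2 = sqrt(2*alpha/pi)
= sqrt(2 * 0.787 / pi)
= 0.707827
A = sqrt(0.707827)
= 0.8413

0.8413


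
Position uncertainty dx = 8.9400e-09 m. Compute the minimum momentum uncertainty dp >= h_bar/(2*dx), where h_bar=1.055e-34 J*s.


dp = h_bar / (2 * dx)
= 1.055e-34 / (2 * 8.9400e-09)
= 1.055e-34 / 1.7880e-08
= 5.9004e-27 kg*m/s

5.9004e-27


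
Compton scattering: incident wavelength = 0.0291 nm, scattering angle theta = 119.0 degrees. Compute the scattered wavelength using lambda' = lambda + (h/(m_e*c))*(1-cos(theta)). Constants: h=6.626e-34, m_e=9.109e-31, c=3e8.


Compton wavelength: h/(m_e*c) = 2.4247e-12 m
d_lambda = 2.4247e-12 * (1 - cos(119.0 deg))
= 2.4247e-12 * 1.48481
= 3.6002e-12 m = 0.0036 nm
lambda' = 0.0291 + 0.0036
= 0.0327 nm

0.0327


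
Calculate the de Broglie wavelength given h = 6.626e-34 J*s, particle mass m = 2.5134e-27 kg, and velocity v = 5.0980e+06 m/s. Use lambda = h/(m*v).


lambda = h / (m * v)
= 6.626e-34 / (2.5134e-27 * 5.0980e+06)
= 6.626e-34 / 1.2813e-20
= 5.1712e-14 m

5.1712e-14


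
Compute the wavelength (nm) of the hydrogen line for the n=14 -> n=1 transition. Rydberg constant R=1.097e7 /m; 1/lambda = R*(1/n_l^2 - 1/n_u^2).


1/lambda = R * (1/n_l^2 - 1/n_u^2)
= 1.097e7 * (1/1^2 - 1/14^2)
= 1.097e7 * (1.0 - 0.005102)
= 1.097e7 * 0.994898
= 1.0914e+07 /m
lambda = 1 / 1.0914e+07 = 91.6252 nm

91.6252


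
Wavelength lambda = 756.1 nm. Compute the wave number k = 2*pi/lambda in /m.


k = 2 * pi / lambda
= 6.2832 / (756.1e-9)
= 6.2832 / 7.5610e-07
= 8.3100e+06 /m

8.3100e+06


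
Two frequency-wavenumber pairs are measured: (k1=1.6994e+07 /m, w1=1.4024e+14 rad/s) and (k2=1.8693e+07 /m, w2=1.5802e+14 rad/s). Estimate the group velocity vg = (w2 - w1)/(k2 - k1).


vg = (w2 - w1) / (k2 - k1)
= (1.5802e+14 - 1.4024e+14) / (1.8693e+07 - 1.6994e+07)
= 1.7780e+13 / 1.6990e+06
= 1.0465e+07 m/s

1.0465e+07


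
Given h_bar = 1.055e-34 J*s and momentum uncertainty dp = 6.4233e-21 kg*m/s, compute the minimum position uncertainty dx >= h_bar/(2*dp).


dx = h_bar / (2 * dp)
= 1.055e-34 / (2 * 6.4233e-21)
= 1.055e-34 / 1.2847e-20
= 8.2123e-15 m

8.2123e-15


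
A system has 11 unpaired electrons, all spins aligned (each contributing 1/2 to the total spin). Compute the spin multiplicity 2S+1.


Total spin S = N * (1/2) = 11 * 0.5 = 5.5
Spin multiplicity = 2S + 1
= 2 * 5.5 + 1
= 12

12


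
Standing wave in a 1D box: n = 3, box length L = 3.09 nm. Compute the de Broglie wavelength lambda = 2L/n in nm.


lambda = 2L / n
= 2 * 3.09 / 3
= 6.18 / 3
= 2.06 nm

2.06


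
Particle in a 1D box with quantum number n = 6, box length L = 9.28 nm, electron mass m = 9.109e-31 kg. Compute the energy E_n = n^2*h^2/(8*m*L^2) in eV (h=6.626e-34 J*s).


E = n^2 * h^2 / (8 * m * L^2)
= 6^2 * (6.626e-34)^2 / (8 * 9.109e-31 * (9.28e-9)^2)
= 36 * 4.3904e-67 / (8 * 9.109e-31 * 8.6118e-17)
= 2.5185e-20 J
= 0.1572 eV

0.1572


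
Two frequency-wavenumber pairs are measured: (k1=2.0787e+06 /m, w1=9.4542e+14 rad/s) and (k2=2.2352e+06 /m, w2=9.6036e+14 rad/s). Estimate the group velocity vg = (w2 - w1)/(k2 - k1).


vg = (w2 - w1) / (k2 - k1)
= (9.6036e+14 - 9.4542e+14) / (2.2352e+06 - 2.0787e+06)
= 1.4940e+13 / 1.5650e+05
= 9.5463e+07 m/s

9.5463e+07


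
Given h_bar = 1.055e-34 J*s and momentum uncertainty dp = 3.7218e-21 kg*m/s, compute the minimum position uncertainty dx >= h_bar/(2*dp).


dx = h_bar / (2 * dp)
= 1.055e-34 / (2 * 3.7218e-21)
= 1.055e-34 / 7.4436e-21
= 1.4173e-14 m

1.4173e-14


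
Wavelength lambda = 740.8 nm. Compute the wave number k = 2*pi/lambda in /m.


k = 2 * pi / lambda
= 6.2832 / (740.8e-9)
= 6.2832 / 7.4080e-07
= 8.4816e+06 /m

8.4816e+06


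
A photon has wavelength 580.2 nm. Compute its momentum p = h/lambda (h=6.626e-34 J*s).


p = h / lambda
= 6.626e-34 / (580.2e-9)
= 6.626e-34 / 5.8020e-07
= 1.1420e-27 kg*m/s

1.1420e-27


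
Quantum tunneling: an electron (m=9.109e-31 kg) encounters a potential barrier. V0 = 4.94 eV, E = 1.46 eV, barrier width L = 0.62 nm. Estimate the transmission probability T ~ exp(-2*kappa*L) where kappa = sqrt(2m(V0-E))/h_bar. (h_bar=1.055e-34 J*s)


V0 - E = 3.48 eV = 5.5750e-19 J
kappa = sqrt(2 * m * (V0-E)) / h_bar
= sqrt(2 * 9.109e-31 * 5.5750e-19) / 1.055e-34
= 9.5525e+09 /m
2*kappa*L = 2 * 9.5525e+09 * 0.62e-9
= 11.8451
T = exp(-11.8451) = 7.173284e-06

7.173284e-06


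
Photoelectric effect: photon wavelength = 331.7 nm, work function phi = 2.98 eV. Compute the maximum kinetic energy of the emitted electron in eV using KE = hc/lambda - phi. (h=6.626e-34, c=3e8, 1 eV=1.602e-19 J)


E_photon = hc / lambda
= (6.626e-34)(3e8) / (331.7e-9)
= 5.9928e-19 J
= 3.7408 eV
KE = E_photon - phi
= 3.7408 - 2.98
= 0.7608 eV

0.7608


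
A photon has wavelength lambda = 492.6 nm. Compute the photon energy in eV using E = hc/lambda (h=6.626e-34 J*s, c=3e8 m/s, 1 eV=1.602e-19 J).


E = hc / lambda
= (6.626e-34)(3e8) / (492.6e-9)
= 1.9878e-25 / 4.9260e-07
= 4.0353e-19 J
Converting to eV: 4.0353e-19 / 1.602e-19
= 2.5189 eV

2.5189


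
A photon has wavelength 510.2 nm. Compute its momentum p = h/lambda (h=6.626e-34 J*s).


p = h / lambda
= 6.626e-34 / (510.2e-9)
= 6.626e-34 / 5.1020e-07
= 1.2987e-27 kg*m/s

1.2987e-27


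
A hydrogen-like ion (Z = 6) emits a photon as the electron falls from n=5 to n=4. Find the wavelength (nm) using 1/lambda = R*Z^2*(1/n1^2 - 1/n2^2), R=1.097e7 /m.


1/lambda = R * Z^2 * (1/n1^2 - 1/n2^2)
= 1.097e7 * 6^2 * (1/4^2 - 1/5^2)
= 1.097e7 * 36 * (0.0625 - 0.04)
= 8.8857e+06 /m
lambda = 1 / 8.8857e+06
= 112.5404 nm

112.5404


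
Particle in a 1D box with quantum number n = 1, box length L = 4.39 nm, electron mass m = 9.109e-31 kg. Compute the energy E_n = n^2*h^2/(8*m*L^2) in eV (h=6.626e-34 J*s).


E = n^2 * h^2 / (8 * m * L^2)
= 1^2 * (6.626e-34)^2 / (8 * 9.109e-31 * (4.39e-9)^2)
= 1 * 4.3904e-67 / (8 * 9.109e-31 * 1.9272e-17)
= 3.1262e-21 J
= 0.0195 eV

0.0195


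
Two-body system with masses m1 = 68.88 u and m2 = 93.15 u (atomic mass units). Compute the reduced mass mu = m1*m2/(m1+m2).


mu = m1 * m2 / (m1 + m2)
= 68.88 * 93.15 / (68.88 + 93.15)
= 6416.172 / 162.03
= 39.5987 u

39.5987


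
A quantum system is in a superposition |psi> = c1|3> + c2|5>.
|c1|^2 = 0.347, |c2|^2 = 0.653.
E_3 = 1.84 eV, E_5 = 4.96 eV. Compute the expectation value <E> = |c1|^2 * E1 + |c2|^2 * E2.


<E> = |c1|^2 * E1 + |c2|^2 * E2
= 0.347 * 1.84 + 0.653 * 4.96
= 0.6385 + 3.2389
= 3.8774 eV

3.8774


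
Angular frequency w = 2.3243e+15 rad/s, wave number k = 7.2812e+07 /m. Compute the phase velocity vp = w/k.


vp = w / k
= 2.3243e+15 / 7.2812e+07
= 3.1922e+07 m/s

3.1922e+07


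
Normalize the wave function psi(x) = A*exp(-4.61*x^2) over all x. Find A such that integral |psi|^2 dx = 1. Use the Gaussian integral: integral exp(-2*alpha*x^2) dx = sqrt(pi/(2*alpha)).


integral |psi|^2 dx = A^2 * sqrt(pi/(2*alpha)) = 1
A^2 = sqrt(2*alpha/pi)
= sqrt(2 * 4.61 / pi)
= 1.713131
A = sqrt(1.713131)
= 1.3089

1.3089


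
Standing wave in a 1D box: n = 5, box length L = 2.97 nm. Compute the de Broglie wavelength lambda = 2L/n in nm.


lambda = 2L / n
= 2 * 2.97 / 5
= 5.94 / 5
= 1.188 nm

1.188


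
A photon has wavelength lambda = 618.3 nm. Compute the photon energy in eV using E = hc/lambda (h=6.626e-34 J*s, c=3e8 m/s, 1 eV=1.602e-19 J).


E = hc / lambda
= (6.626e-34)(3e8) / (618.3e-9)
= 1.9878e-25 / 6.1830e-07
= 3.2149e-19 J
Converting to eV: 3.2149e-19 / 1.602e-19
= 2.0068 eV

2.0068


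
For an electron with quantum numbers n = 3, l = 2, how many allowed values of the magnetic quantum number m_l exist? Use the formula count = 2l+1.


m_l ranges from -l to +l in integer steps
So m_l goes from -2 to +2
Count = 2l + 1 = 2*2 + 1
= 5

5


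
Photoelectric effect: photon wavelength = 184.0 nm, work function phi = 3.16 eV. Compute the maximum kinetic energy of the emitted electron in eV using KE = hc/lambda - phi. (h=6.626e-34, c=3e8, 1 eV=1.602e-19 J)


E_photon = hc / lambda
= (6.626e-34)(3e8) / (184.0e-9)
= 1.0803e-18 J
= 6.7436 eV
KE = E_photon - phi
= 6.7436 - 3.16
= 3.5836 eV

3.5836


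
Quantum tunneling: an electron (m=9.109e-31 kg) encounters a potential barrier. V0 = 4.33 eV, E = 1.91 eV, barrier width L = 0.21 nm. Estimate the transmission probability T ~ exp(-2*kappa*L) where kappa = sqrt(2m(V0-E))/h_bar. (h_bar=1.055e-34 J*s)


V0 - E = 2.42 eV = 3.8768e-19 J
kappa = sqrt(2 * m * (V0-E)) / h_bar
= sqrt(2 * 9.109e-31 * 3.8768e-19) / 1.055e-34
= 7.9659e+09 /m
2*kappa*L = 2 * 7.9659e+09 * 0.21e-9
= 3.3457
T = exp(-3.3457) = 3.523578e-02

3.523578e-02


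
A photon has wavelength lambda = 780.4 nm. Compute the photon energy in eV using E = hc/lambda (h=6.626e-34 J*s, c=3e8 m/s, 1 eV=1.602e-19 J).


E = hc / lambda
= (6.626e-34)(3e8) / (780.4e-9)
= 1.9878e-25 / 7.8040e-07
= 2.5472e-19 J
Converting to eV: 2.5472e-19 / 1.602e-19
= 1.59 eV

1.59


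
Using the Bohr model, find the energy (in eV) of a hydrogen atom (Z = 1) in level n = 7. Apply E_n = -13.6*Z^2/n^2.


E_n = -13.6 * Z^2 / n^2
= -13.6 * 1^2 / 7^2
= -13.6 * 1 / 49
= -0.2776 eV

-0.2776


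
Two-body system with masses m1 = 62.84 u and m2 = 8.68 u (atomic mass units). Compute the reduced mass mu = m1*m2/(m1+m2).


mu = m1 * m2 / (m1 + m2)
= 62.84 * 8.68 / (62.84 + 8.68)
= 545.4512 / 71.52
= 7.6266 u

7.6266


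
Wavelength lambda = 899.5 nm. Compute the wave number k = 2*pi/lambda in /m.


k = 2 * pi / lambda
= 6.2832 / (899.5e-9)
= 6.2832 / 8.9950e-07
= 6.9852e+06 /m

6.9852e+06


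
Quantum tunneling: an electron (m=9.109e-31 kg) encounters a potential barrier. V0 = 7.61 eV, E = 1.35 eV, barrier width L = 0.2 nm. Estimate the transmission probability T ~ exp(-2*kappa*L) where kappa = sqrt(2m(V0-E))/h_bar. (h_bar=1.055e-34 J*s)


V0 - E = 6.26 eV = 1.0029e-18 J
kappa = sqrt(2 * m * (V0-E)) / h_bar
= sqrt(2 * 9.109e-31 * 1.0029e-18) / 1.055e-34
= 1.2812e+10 /m
2*kappa*L = 2 * 1.2812e+10 * 0.2e-9
= 5.1248
T = exp(-5.1248) = 5.947450e-03

5.947450e-03


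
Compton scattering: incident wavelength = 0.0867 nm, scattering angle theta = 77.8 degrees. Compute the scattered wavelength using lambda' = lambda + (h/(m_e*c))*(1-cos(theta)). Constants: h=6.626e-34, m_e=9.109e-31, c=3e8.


Compton wavelength: h/(m_e*c) = 2.4247e-12 m
d_lambda = 2.4247e-12 * (1 - cos(77.8 deg))
= 2.4247e-12 * 0.788675
= 1.9123e-12 m = 0.001912 nm
lambda' = 0.0867 + 0.001912
= 0.088612 nm

0.088612


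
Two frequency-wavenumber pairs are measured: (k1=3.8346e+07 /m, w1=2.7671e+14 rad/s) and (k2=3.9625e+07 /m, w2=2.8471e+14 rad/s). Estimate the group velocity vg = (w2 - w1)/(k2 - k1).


vg = (w2 - w1) / (k2 - k1)
= (2.8471e+14 - 2.7671e+14) / (3.9625e+07 - 3.8346e+07)
= 8.0000e+12 / 1.2790e+06
= 6.2549e+06 m/s

6.2549e+06


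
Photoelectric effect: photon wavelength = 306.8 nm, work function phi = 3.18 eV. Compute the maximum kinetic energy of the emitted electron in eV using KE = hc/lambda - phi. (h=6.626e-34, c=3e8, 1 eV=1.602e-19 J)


E_photon = hc / lambda
= (6.626e-34)(3e8) / (306.8e-9)
= 6.4791e-19 J
= 4.0444 eV
KE = E_photon - phi
= 4.0444 - 3.18
= 0.8644 eV

0.8644


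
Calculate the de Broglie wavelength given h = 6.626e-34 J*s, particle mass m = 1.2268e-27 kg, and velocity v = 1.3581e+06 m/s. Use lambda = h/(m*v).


lambda = h / (m * v)
= 6.626e-34 / (1.2268e-27 * 1.3581e+06)
= 6.626e-34 / 1.6661e-21
= 3.9769e-13 m

3.9769e-13


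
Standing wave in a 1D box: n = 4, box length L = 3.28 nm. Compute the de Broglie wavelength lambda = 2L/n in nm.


lambda = 2L / n
= 2 * 3.28 / 4
= 6.56 / 4
= 1.64 nm

1.64
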